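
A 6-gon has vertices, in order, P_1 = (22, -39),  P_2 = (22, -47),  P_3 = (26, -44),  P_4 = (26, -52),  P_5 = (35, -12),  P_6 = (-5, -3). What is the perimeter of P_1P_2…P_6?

|P_1P_2| = √((0)² + (-8)²) = √64 = 8
|P_2P_3| = √((4)² + (3)²) = √25 = 5
|P_3P_4| = √((0)² + (-8)²) = √64 = 8
|P_4P_5| = √((9)² + (40)²) = √1681 = 41
|P_5P_6| = √((-40)² + (9)²) = √1681 = 41
|P_6P_1| = √((27)² + (-36)²) = √2025 = 45
Perimeter = 8 + 5 + 8 + 41 + 41 + 45 = 148.

148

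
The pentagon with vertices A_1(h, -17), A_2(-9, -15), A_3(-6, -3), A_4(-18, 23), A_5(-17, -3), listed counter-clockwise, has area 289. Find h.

Write out the shoelace sum; only the two edges meeting at A_1 involve h:
2·Area = [((-17)·(-17) − h·(-3)) + (h·(-15) − (-9)·(-17))] + 190
       = -12·h + 326 = 578
⇒ h = -21.

-21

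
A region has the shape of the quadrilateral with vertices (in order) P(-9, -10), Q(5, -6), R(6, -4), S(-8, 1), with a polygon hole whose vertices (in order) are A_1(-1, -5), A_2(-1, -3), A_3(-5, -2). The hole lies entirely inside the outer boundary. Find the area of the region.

Outer boundary:
Apply Gauss's area formula: 2A = Σ (x_i·y_{i+1} − x_{i+1}·y_i), indices taken mod 4.
Σ = (104) + (16) + (-26) + (89) = 183
Area = |Σ|/2 = 91.5.
Hole:
Apply Gauss's area formula: 2A = Σ (x_i·y_{i+1} − x_{i+1}·y_i), indices taken mod 3.
Cross-terms: -2, -13, 23  ⇒  Σ = 8
Area = |Σ|/2 = 4.
Net area = 91.5 − 4 = 87.5.

87.5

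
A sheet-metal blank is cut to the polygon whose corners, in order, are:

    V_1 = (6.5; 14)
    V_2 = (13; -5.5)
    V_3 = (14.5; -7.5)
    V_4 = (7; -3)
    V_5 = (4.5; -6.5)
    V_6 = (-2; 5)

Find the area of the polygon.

Σ = (-217.75) + (-17.75) + (9) + (-32) + (9.5) + (-60.5) = -309.5
Area = |Σ|/2 = 154.75.

154.75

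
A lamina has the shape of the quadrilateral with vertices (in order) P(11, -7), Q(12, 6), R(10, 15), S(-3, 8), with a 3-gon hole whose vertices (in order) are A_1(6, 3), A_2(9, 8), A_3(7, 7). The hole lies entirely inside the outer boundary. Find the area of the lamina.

Outer boundary:
Cross-terms: 150, 120, 125, -67  ⇒  Σ = 328
Area = |Σ|/2 = 164.
Hole:
Σ = (21) + (7) + (-21) = 7
Area = |Σ|/2 = 3.5.
Net area = 164 − 3.5 = 160.5.

160.5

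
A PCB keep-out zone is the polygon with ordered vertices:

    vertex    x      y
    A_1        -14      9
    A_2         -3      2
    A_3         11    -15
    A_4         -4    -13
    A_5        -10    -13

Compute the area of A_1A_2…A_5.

Apply the surveyor's formula: 2A = Σ (x_i·y_{i+1} − x_{i+1}·y_i), indices taken mod 5.
Σ = (-1) + (23) + (-203) + (-78) + (-272) = -531
Area = |Σ|/2 = 265.5.

265.5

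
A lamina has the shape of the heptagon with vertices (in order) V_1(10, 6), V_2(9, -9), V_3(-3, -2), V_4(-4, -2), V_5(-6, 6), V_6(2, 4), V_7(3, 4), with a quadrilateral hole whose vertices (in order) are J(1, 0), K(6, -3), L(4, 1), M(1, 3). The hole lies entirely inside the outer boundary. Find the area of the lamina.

133

Outer boundary:
V_1→V_2: (10)(-9) − (9)(6) = -144
V_2→V_3: (9)(-2) − (-3)(-9) = -45
V_3→V_4: (-3)(-2) − (-4)(-2) = -2
V_4→V_5: (-4)(6) − (-6)(-2) = -36
V_5→V_6: (-6)(4) − (2)(6) = -36
V_6→V_7: (2)(4) − (3)(4) = -4
V_7→V_1: (3)(6) − (10)(4) = -22
Σ = -289
Area = |Σ|/2 = 144.5.
Hole:
Apply the shoelace formula: 2A = Σ (x_i·y_{i+1} − x_{i+1}·y_i), indices taken mod 4.
J→K: (1)(-3) − (6)(0) = -3
K→L: (6)(1) − (4)(-3) = 18
L→M: (4)(3) − (1)(1) = 11
M→J: (1)(0) − (1)(3) = -3
Σ = 23
Area = |Σ|/2 = 11.5.
Net area = 144.5 − 11.5 = 133.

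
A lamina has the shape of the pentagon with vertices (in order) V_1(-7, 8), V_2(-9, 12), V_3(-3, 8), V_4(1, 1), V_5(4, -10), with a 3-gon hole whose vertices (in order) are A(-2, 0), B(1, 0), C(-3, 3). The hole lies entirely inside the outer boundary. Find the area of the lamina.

Outer boundary:
Σ = (-12) + (-36) + (-11) + (-14) + (-38) = -111
Area = |Σ|/2 = 55.5.
Hole:
Apply the shoelace formula: 2A = Σ (x_i·y_{i+1} − x_{i+1}·y_i), indices taken mod 3.
Cross-terms: 0, 3, 6  ⇒  Σ = 9
Area = |Σ|/2 = 4.5.
Net area = 55.5 − 4.5 = 51.

51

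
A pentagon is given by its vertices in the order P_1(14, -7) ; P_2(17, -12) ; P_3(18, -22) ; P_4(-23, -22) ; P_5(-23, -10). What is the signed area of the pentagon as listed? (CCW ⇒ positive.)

-542

Apply the shoelace (surveyor's) formula: 2A = Σ (x_i·y_{i+1} − x_{i+1}·y_i), indices taken mod 5.
Σ = (-49) + (-158) + (-902) + (-276) + (301) = -1084
Signed area = Σ/2 = -542 (negative ⇒ clockwise traversal).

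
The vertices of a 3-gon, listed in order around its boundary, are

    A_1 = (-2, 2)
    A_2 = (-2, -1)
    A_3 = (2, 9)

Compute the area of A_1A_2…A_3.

6

Apply Gauss's area formula: 2A = Σ (x_i·y_{i+1} − x_{i+1}·y_i), indices taken mod 3.
A_1→A_2: (-2)(-1) − (-2)(2) = 6
A_2→A_3: (-2)(9) − (2)(-1) = -16
A_3→A_1: (2)(2) − (-2)(9) = 22
Σ = 12
Area = |Σ|/2 = 6.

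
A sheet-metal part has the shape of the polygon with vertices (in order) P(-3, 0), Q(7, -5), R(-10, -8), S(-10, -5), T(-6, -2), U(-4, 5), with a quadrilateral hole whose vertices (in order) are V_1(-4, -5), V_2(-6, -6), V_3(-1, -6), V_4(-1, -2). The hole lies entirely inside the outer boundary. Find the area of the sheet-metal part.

Outer boundary:
Apply the shoelace (surveyor's) formula: 2A = Σ (x_i·y_{i+1} − x_{i+1}·y_i), indices taken mod 6.
Σ = (15) + (-106) + (-30) + (-10) + (-38) + (15) = -154
Area = |Σ|/2 = 77.
Hole:
Apply the shoelace formula: 2A = Σ (x_i·y_{i+1} − x_{i+1}·y_i), indices taken mod 4.
V_1→V_2: (-4)(-6) − (-6)(-5) = -6
V_2→V_3: (-6)(-6) − (-1)(-6) = 30
V_3→V_4: (-1)(-2) − (-1)(-6) = -4
V_4→V_1: (-1)(-5) − (-4)(-2) = -3
Σ = 17
Area = |Σ|/2 = 8.5.
Net area = 77 − 8.5 = 68.5.

68.5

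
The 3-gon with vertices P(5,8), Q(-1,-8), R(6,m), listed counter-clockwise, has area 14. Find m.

6

Write out the shoelace sum; only the two edges meeting at R involve m:
2·Area = [((-1)·m − 6·(-8)) + (6·8 − 5·m)] + -32
       = -6·m + 64 = 28
⇒ m = 6.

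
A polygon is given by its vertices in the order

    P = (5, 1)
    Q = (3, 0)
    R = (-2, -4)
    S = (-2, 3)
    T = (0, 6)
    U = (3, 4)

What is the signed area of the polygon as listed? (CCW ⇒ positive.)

Apply Gauss's area formula: 2A = Σ (x_i·y_{i+1} − x_{i+1}·y_i), indices taken mod 6.
Cross-terms: -3, -12, -14, -12, -18, -17  ⇒  Σ = -76
Signed area = Σ/2 = -38 (negative ⇒ clockwise traversal).

-38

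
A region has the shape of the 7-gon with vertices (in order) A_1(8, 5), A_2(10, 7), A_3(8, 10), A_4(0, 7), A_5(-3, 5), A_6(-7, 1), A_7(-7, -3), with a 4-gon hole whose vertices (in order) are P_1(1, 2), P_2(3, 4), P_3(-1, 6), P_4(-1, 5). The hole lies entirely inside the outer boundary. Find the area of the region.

81

Outer boundary:
Apply Gauss's area formula: 2A = Σ (x_i·y_{i+1} − x_{i+1}·y_i), indices taken mod 7.
A_1→A_2: (8)(7) − (10)(5) = 6
A_2→A_3: (10)(10) − (8)(7) = 44
A_3→A_4: (8)(7) − (0)(10) = 56
A_4→A_5: (0)(5) − (-3)(7) = 21
A_5→A_6: (-3)(1) − (-7)(5) = 32
A_6→A_7: (-7)(-3) − (-7)(1) = 28
A_7→A_1: (-7)(5) − (8)(-3) = -11
Σ = 176
Area = |Σ|/2 = 88.
Hole:
Σ = (-2) + (22) + (1) + (-7) = 14
Area = |Σ|/2 = 7.
Net area = 88 − 7 = 81.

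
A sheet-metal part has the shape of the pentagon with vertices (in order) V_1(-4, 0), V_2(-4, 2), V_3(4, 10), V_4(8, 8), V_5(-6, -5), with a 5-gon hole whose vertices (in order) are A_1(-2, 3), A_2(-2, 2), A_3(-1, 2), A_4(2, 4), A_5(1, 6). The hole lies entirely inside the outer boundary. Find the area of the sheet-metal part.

Outer boundary:
Cross-terms: -8, -48, -48, 8, -20  ⇒  Σ = -116
Area = |Σ|/2 = 58.
Hole:
Σ = (2) + (-2) + (-8) + (8) + (15) = 15
Area = |Σ|/2 = 7.5.
Net area = 58 − 7.5 = 50.5.

50.5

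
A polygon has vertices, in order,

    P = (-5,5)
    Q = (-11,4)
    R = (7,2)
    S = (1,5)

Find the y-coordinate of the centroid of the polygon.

Apply the shoelace formula. First the cross-terms c_i = x_i·y_{i+1} − x_{i+1}·y_i:
  35, -50, 33, 30  ⇒  2A = 48, A = 24.
Then Σ (y_i + y_{i+1})·c_i = 546, so ȳ = 546 / (6·24) = 91/24.

91/24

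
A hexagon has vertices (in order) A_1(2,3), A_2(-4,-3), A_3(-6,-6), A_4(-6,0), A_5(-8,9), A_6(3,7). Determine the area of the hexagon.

Σ = (6) + (6) + (-36) + (-54) + (-83) + (-5) = -166
Area = |Σ|/2 = 83.

83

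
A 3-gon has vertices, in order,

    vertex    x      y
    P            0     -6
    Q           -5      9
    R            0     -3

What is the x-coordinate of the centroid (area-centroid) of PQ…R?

Apply the surveyor's formula. First the cross-terms c_i = x_i·y_{i+1} − x_{i+1}·y_i:
  -30, 15, 0  ⇒  2A = -15, A = -7.5.
Then Σ (x_i + x_{i+1})·c_i = 75, so x̄ = 75 / (6·(-7.5)) = -5/3.

-5/3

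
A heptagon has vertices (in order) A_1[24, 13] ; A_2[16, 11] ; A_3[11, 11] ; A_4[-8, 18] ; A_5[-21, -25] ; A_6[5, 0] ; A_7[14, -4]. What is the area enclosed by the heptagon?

679

Apply the shoelace (surveyor's) formula: 2A = Σ (x_i·y_{i+1} − x_{i+1}·y_i), indices taken mod 7.
A_1→A_2: (24)(11) − (16)(13) = 56
A_2→A_3: (16)(11) − (11)(11) = 55
A_3→A_4: (11)(18) − (-8)(11) = 286
A_4→A_5: (-8)(-25) − (-21)(18) = 578
A_5→A_6: (-21)(0) − (5)(-25) = 125
A_6→A_7: (5)(-4) − (14)(0) = -20
A_7→A_1: (14)(13) − (24)(-4) = 278
Σ = 1358
Area = |Σ|/2 = 679.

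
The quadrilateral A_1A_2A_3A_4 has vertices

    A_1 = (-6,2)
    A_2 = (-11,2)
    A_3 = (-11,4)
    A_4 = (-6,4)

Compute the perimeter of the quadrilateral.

14

|A_1A_2| = √((-5)² + (0)²) = √25 = 5
|A_2A_3| = √((0)² + (2)²) = √4 = 2
|A_3A_4| = √((5)² + (0)²) = √25 = 5
|A_4A_1| = √((0)² + (-2)²) = √4 = 2
Perimeter = 5 + 2 + 5 + 2 = 14.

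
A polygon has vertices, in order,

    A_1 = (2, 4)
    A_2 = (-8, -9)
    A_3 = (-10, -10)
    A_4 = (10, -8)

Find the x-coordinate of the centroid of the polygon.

16/15

Apply the shoelace formula. First the cross-terms c_i = x_i·y_{i+1} − x_{i+1}·y_i:
  14, -10, 180, 56  ⇒  2A = 240, A = 120.
Then Σ (x_i + x_{i+1})·c_i = 768, so x̄ = 768 / (6·120) = 16/15.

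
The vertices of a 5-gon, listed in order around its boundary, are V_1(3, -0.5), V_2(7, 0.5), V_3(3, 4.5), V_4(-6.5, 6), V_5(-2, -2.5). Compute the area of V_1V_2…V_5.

Apply the shoelace (surveyor's) formula: 2A = Σ (x_i·y_{i+1} − x_{i+1}·y_i), indices taken mod 5.
V_1→V_2: (3)(0.5) − (7)(-0.5) = 5
V_2→V_3: (7)(4.5) − (3)(0.5) = 30
V_3→V_4: (3)(6) − (-6.5)(4.5) = 47.25
V_4→V_5: (-6.5)(-2.5) − (-2)(6) = 28.25
V_5→V_1: (-2)(-0.5) − (3)(-2.5) = 8.5
Σ = 119
Area = |Σ|/2 = 59.5.

59.5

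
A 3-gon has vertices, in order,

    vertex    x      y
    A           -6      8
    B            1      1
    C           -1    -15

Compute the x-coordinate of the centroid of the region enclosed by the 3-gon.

Apply the shoelace (surveyor's) formula. First the cross-terms c_i = x_i·y_{i+1} − x_{i+1}·y_i:
  -14, -14, -98  ⇒  2A = -126, A = -63.
Then Σ (x_i + x_{i+1})·c_i = 756, so x̄ = 756 / (6·(-63)) = -2.

-2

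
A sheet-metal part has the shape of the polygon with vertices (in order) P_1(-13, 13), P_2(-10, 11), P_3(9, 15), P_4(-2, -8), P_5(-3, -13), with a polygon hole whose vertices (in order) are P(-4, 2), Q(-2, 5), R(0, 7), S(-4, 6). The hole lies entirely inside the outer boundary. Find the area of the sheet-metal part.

Outer boundary:
Cross-terms: -13, -249, -42, 2, -208  ⇒  Σ = -510
Area = |Σ|/2 = 255.
Hole:
P→Q: (-4)(5) − (-2)(2) = -16
Q→R: (-2)(7) − (0)(5) = -14
R→S: (0)(6) − (-4)(7) = 28
S→P: (-4)(2) − (-4)(6) = 16
Σ = 14
Area = |Σ|/2 = 7.
Net area = 255 − 7 = 248.

248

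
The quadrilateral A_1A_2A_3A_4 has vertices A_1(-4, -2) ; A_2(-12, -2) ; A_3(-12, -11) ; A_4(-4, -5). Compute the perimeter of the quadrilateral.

|A_1A_2| = √((-8)² + (0)²) = √64 = 8
|A_2A_3| = √((0)² + (-9)²) = √81 = 9
|A_3A_4| = √((8)² + (6)²) = √100 = 10
|A_4A_1| = √((0)² + (3)²) = √9 = 3
Perimeter = 8 + 9 + 10 + 3 = 30.

30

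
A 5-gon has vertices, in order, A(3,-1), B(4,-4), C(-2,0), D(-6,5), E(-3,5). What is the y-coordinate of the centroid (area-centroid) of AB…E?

Apply the shoelace formula. First the cross-terms c_i = x_i·y_{i+1} − x_{i+1}·y_i:
  -8, -8, -10, -15, -12  ⇒  2A = -53, A = -26.5.
Then Σ (y_i + y_{i+1})·c_i = -176, so ȳ = -176 / (6·(-26.5)) = 176/159.

176/159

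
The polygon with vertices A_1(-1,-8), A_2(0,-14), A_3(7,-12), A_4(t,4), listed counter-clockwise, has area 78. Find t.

3

The doubled signed area Σ (x_i y_{i+1} − x_{i+1} y_i) is linear in t.
With t=0 it equals 144; the coefficient of t is 4 (from the two edges through A_4).
So 4·t + 144 = 2·78 = 156 ⇒ t = 3.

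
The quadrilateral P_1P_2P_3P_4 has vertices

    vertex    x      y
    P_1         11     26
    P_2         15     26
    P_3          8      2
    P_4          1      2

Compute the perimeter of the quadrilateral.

|P_1P_2| = √((4)² + (0)²) = √16 = 4
|P_2P_3| = √((-7)² + (-24)²) = √625 = 25
|P_3P_4| = √((-7)² + (0)²) = √49 = 7
|P_4P_1| = √((10)² + (24)²) = √676 = 26
Perimeter = 4 + 25 + 7 + 26 = 62.

62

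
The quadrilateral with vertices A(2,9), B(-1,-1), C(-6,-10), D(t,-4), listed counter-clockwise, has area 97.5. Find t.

8

The doubled signed area Σ (x_i y_{i+1} − x_{i+1} y_i) is linear in t.
With t=0 it equals 43; the coefficient of t is 19 (from the two edges through D).
So 19·t + 43 = 2·97.5 = 195 ⇒ t = 8.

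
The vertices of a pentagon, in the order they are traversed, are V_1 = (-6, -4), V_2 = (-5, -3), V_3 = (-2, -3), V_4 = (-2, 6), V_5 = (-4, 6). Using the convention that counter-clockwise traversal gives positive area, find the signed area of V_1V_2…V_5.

Σ = (-2) + (9) + (-18) + (12) + (52) = 53
Signed area = Σ/2 = 26.5 (positive ⇒ counter-clockwise traversal).

26.5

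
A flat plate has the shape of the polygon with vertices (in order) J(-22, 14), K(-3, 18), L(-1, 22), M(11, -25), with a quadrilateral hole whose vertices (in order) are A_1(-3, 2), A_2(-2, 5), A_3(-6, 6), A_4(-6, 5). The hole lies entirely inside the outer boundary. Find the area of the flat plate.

499.5

Outer boundary:
Apply Gauss's area formula: 2A = Σ (x_i·y_{i+1} − x_{i+1}·y_i), indices taken mod 4.
J→K: (-22)(18) − (-3)(14) = -354
K→L: (-3)(22) − (-1)(18) = -48
L→M: (-1)(-25) − (11)(22) = -217
M→J: (11)(14) − (-22)(-25) = -396
Σ = -1015
Area = |Σ|/2 = 507.5.
Hole:
Σ = (-11) + (18) + (6) + (3) = 16
Area = |Σ|/2 = 8.
Net area = 507.5 − 8 = 499.5.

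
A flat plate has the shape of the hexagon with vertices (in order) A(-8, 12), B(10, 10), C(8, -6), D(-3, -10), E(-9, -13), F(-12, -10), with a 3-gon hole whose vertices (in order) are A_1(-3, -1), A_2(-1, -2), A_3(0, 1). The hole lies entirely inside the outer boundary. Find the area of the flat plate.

Outer boundary:
Apply the surveyor's formula: 2A = Σ (x_i·y_{i+1} − x_{i+1}·y_i), indices taken mod 6.
Cross-terms: -200, -140, -98, -51, -66, -224  ⇒  Σ = -779
Area = |Σ|/2 = 389.5.
Hole:
Apply Gauss's area formula: 2A = Σ (x_i·y_{i+1} − x_{i+1}·y_i), indices taken mod 3.
Σ = (5) + (-1) + (3) = 7
Area = |Σ|/2 = 3.5.
Net area = 389.5 − 3.5 = 386.

386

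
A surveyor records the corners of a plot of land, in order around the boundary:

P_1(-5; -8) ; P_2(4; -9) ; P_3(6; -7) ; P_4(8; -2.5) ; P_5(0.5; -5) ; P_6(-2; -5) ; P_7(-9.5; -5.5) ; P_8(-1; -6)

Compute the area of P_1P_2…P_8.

Cross-terms: 77, 26, 41, -38.75, -12.5, -36.5, 51.5, -22  ⇒  Σ = 85.75
Area = |Σ|/2 = 42.875.

42.875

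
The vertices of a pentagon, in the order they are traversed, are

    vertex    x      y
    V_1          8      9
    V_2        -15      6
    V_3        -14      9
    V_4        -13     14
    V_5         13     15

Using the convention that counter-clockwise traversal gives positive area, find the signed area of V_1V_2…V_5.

Apply the shoelace formula: 2A = Σ (x_i·y_{i+1} − x_{i+1}·y_i), indices taken mod 5.
Cross-terms: 183, -51, -79, -377, -3  ⇒  Σ = -327
Signed area = Σ/2 = -163.5 (negative ⇒ clockwise traversal).

-163.5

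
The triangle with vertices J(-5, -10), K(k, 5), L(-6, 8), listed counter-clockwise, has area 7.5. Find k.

Write out the shoelace sum; only the two edges meeting at K involve k:
2·Area = [((-5)·5 − k·(-10)) + (k·8 − (-6)·5)] + 100
       = 18·k + 105 = 15
⇒ k = -5.

-5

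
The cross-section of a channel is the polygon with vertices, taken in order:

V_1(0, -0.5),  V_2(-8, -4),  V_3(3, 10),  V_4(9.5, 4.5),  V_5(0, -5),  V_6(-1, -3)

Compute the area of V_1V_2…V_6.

102.75

Apply the shoelace formula: 2A = Σ (x_i·y_{i+1} − x_{i+1}·y_i), indices taken mod 6.
Σ = (-4) + (-68) + (-81.5) + (-47.5) + (-5) + (0.5) = -205.5
Area = |Σ|/2 = 102.75.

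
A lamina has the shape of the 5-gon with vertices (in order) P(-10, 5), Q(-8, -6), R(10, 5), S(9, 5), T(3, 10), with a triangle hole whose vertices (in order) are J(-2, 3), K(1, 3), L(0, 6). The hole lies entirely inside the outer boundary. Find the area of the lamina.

Outer boundary:
Apply the surveyor's formula: 2A = Σ (x_i·y_{i+1} − x_{i+1}·y_i), indices taken mod 5.
P→Q: (-10)(-6) − (-8)(5) = 100
Q→R: (-8)(5) − (10)(-6) = 20
R→S: (10)(5) − (9)(5) = 5
S→T: (9)(10) − (3)(5) = 75
T→P: (3)(5) − (-10)(10) = 115
Σ = 315
Area = |Σ|/2 = 157.5.
Hole:
Apply the surveyor's formula: 2A = Σ (x_i·y_{i+1} − x_{i+1}·y_i), indices taken mod 3.
Σ = (-9) + (6) + (12) = 9
Area = |Σ|/2 = 4.5.
Net area = 157.5 − 4.5 = 153.

153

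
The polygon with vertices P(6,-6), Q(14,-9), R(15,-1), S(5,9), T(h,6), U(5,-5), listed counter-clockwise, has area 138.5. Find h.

1

The doubled signed area Σ (x_i y_{i+1} − x_{i+1} y_i) is linear in h.
With h=0 it equals 291; the coefficient of h is -14 (from the two edges through T).
So -14·h + 291 = 2·138.5 = 277 ⇒ h = 1.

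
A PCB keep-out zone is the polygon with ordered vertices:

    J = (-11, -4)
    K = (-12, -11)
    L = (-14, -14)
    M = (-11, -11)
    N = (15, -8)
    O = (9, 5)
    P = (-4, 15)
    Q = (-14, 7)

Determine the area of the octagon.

Apply the surveyor's formula: 2A = Σ (x_i·y_{i+1} − x_{i+1}·y_i), indices taken mod 8.
Σ = (73) + (14) + (0) + (253) + (147) + (155) + (182) + (133) = 957
Area = |Σ|/2 = 478.5.

478.5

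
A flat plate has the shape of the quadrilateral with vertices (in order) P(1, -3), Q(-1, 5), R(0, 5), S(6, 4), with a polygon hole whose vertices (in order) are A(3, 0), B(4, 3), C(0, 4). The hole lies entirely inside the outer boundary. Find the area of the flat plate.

21

Outer boundary:
Σ = (2) + (-5) + (-30) + (-22) = -55
Area = |Σ|/2 = 27.5.
Hole:
A→B: (3)(3) − (4)(0) = 9
B→C: (4)(4) − (0)(3) = 16
C→A: (0)(0) − (3)(4) = -12
Σ = 13
Area = |Σ|/2 = 6.5.
Net area = 27.5 − 6.5 = 21.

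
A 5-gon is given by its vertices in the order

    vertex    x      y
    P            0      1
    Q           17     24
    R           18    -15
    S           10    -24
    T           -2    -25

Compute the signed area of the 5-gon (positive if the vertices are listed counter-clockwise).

-643

Apply Gauss's area formula: 2A = Σ (x_i·y_{i+1} − x_{i+1}·y_i), indices taken mod 5.
Σ = (-17) + (-687) + (-282) + (-298) + (-2) = -1286
Signed area = Σ/2 = -643 (negative ⇒ clockwise traversal).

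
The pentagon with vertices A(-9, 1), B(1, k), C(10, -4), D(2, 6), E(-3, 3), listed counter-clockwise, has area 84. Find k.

-3

Write out the shoelace sum; only the two edges meeting at B involve k:
2·Area = [((-9)·k − 1·1) + (1·(-4) − 10·k)] + 116
       = -19·k + 111 = 168
⇒ k = -3.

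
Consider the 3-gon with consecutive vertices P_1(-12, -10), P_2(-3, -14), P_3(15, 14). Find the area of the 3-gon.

Σ = (138) + (168) + (18) = 324
Area = |Σ|/2 = 162.

162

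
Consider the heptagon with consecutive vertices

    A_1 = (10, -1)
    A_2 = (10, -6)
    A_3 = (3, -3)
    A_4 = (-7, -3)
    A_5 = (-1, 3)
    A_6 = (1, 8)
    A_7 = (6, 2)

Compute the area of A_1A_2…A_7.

Σ = (-50) + (-12) + (-30) + (-24) + (-11) + (-46) + (-26) = -199
Area = |Σ|/2 = 99.5.

99.5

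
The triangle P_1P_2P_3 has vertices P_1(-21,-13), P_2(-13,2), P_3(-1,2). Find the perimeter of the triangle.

54

|P_1P_2| = √((8)² + (15)²) = √289 = 17
|P_2P_3| = √((12)² + (0)²) = √144 = 12
|P_3P_1| = √((-20)² + (-15)²) = √625 = 25
Perimeter = 17 + 12 + 25 = 54.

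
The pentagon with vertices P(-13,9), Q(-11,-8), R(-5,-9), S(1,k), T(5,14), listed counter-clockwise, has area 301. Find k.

-9

Write out the shoelace sum; only the two edges meeting at S involve k:
2·Area = [((-5)·k − 1·(-9)) + (1·14 − 5·k)] + 489
       = -10·k + 512 = 602
⇒ k = -9.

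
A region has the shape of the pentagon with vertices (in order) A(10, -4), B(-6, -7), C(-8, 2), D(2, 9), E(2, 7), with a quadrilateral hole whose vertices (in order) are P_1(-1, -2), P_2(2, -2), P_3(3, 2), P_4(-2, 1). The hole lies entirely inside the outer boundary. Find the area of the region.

146

Outer boundary:
Cross-terms: -94, -68, -76, -4, -78  ⇒  Σ = -320
Area = |Σ|/2 = 160.
Hole:
Cross-terms: 6, 10, 7, 5  ⇒  Σ = 28
Area = |Σ|/2 = 14.
Net area = 160 − 14 = 146.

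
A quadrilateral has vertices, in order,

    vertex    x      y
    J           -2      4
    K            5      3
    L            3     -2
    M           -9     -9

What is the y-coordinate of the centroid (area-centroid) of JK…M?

Apply the shoelace (surveyor's) formula. First the cross-terms c_i = x_i·y_{i+1} − x_{i+1}·y_i:
  -26, -19, -45, -54  ⇒  2A = -144, A = -72.
Then Σ (y_i + y_{i+1})·c_i = 564, so ȳ = 564 / (6·(-72)) = -47/36.

-47/36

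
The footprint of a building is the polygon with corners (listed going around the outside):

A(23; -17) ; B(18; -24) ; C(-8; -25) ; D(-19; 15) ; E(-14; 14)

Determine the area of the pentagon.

811.5

Apply the shoelace (surveyor's) formula: 2A = Σ (x_i·y_{i+1} − x_{i+1}·y_i), indices taken mod 5.
A→B: (23)(-24) − (18)(-17) = -246
B→C: (18)(-25) − (-8)(-24) = -642
C→D: (-8)(15) − (-19)(-25) = -595
D→E: (-19)(14) − (-14)(15) = -56
E→A: (-14)(-17) − (23)(14) = -84
Σ = -1623
Area = |Σ|/2 = 811.5.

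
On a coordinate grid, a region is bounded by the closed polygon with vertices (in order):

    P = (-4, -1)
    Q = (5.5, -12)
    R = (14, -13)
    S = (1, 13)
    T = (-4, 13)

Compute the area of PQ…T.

233

Apply the shoelace (surveyor's) formula: 2A = Σ (x_i·y_{i+1} − x_{i+1}·y_i), indices taken mod 5.
Cross-terms: 53.5, 96.5, 195, 65, 56  ⇒  Σ = 466
Area = |Σ|/2 = 233.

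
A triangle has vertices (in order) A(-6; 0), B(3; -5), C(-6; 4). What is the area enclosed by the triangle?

Apply the surveyor's formula: 2A = Σ (x_i·y_{i+1} − x_{i+1}·y_i), indices taken mod 3.
A→B: (-6)(-5) − (3)(0) = 30
B→C: (3)(4) − (-6)(-5) = -18
C→A: (-6)(0) − (-6)(4) = 24
Σ = 36
Area = |Σ|/2 = 18.

18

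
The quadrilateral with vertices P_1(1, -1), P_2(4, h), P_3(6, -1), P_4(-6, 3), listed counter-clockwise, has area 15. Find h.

-3

The doubled signed area Σ (x_i y_{i+1} − x_{i+1} y_i) is linear in h.
With h=0 it equals 15; the coefficient of h is -5 (from the two edges through P_2).
So -5·h + 15 = 2·15 = 30 ⇒ h = -3.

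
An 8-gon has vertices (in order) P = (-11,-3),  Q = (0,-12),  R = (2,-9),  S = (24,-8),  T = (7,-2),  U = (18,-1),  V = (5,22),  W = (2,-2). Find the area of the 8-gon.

356

Apply the shoelace (surveyor's) formula: 2A = Σ (x_i·y_{i+1} − x_{i+1}·y_i), indices taken mod 8.
Σ = (132) + (24) + (200) + (8) + (29) + (401) + (-54) + (-28) = 712
Area = |Σ|/2 = 356.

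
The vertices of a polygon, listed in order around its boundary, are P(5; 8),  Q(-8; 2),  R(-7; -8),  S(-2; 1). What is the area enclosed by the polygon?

Apply the shoelace formula: 2A = Σ (x_i·y_{i+1} − x_{i+1}·y_i), indices taken mod 4.
Cross-terms: 74, 78, -23, -21  ⇒  Σ = 108
Area = |Σ|/2 = 54.

54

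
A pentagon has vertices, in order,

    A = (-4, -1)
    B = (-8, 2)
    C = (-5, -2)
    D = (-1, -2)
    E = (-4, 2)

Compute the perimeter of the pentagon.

22

|AB| = √((-4)² + (3)²) = √25 = 5
|BC| = √((3)² + (-4)²) = √25 = 5
|CD| = √((4)² + (0)²) = √16 = 4
|DE| = √((-3)² + (4)²) = √25 = 5
|EA| = √((0)² + (-3)²) = √9 = 3
Perimeter = 5 + 5 + 4 + 5 + 3 = 22.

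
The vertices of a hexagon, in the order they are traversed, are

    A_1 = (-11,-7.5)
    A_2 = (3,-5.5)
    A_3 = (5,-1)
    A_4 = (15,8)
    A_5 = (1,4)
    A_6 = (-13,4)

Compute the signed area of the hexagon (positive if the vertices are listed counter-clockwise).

Apply the surveyor's formula: 2A = Σ (x_i·y_{i+1} − x_{i+1}·y_i), indices taken mod 6.
Σ = (83) + (24.5) + (55) + (52) + (56) + (141.5) = 412
Signed area = Σ/2 = 206 (positive ⇒ counter-clockwise traversal).

206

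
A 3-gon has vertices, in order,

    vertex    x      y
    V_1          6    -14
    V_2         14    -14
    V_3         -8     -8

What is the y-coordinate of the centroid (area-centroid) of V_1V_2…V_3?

Apply the shoelace formula. First the cross-terms c_i = x_i·y_{i+1} − x_{i+1}·y_i:
  112, -224, 160  ⇒  2A = 48, A = 24.
Then Σ (y_i + y_{i+1})·c_i = -1728, so ȳ = -1728 / (6·24) = -12.

-12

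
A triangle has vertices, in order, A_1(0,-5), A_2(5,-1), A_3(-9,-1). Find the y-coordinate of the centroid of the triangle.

-7/3

Apply the surveyor's formula. First the cross-terms c_i = x_i·y_{i+1} − x_{i+1}·y_i:
  25, -14, 45  ⇒  2A = 56, A = 28.
Then Σ (y_i + y_{i+1})·c_i = -392, so ȳ = -392 / (6·28) = -7/3.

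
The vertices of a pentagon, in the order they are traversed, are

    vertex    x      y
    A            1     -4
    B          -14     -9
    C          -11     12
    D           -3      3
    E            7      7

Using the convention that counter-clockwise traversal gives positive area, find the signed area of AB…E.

-203

Σ = (-65) + (-267) + (3) + (-42) + (-35) = -406
Signed area = Σ/2 = -203 (negative ⇒ clockwise traversal).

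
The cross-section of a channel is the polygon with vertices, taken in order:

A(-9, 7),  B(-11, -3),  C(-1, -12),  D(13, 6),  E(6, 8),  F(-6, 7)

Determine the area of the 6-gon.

281

Cross-terms: 104, 129, 150, 68, 90, 21  ⇒  Σ = 562
Area = |Σ|/2 = 281.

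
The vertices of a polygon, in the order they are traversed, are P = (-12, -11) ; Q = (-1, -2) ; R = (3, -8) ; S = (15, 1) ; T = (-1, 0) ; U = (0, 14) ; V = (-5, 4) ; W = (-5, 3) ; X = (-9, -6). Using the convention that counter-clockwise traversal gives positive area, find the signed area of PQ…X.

Apply the shoelace formula: 2A = Σ (x_i·y_{i+1} − x_{i+1}·y_i), indices taken mod 9.
Σ = (13) + (14) + (123) + (1) + (-14) + (70) + (5) + (57) + (27) = 296
Signed area = Σ/2 = 148 (positive ⇒ counter-clockwise traversal).

148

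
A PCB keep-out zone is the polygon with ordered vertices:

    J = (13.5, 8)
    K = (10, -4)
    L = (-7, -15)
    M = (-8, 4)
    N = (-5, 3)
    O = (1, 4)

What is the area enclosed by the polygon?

J→K: (13.5)(-4) − (10)(8) = -134
K→L: (10)(-15) − (-7)(-4) = -178
L→M: (-7)(4) − (-8)(-15) = -148
M→N: (-8)(3) − (-5)(4) = -4
N→O: (-5)(4) − (1)(3) = -23
O→J: (1)(8) − (13.5)(4) = -46
Σ = -533
Area = |Σ|/2 = 266.5.

266.5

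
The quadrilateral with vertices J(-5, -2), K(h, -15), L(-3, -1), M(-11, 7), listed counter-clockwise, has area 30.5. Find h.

6

The doubled signed area Σ (x_i y_{i+1} − x_{i+1} y_i) is linear in h.
With h=0 it equals 55; the coefficient of h is 1 (from the two edges through K).
So 1·h + 55 = 2·30.5 = 61 ⇒ h = 6.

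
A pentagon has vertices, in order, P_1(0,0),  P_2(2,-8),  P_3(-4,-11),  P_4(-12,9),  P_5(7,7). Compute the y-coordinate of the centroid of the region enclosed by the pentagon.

110/123

Apply Gauss's area formula. First the cross-terms c_i = x_i·y_{i+1} − x_{i+1}·y_i:
  0, -54, -168, -147, 0  ⇒  2A = -369, A = -184.5.
Then Σ (y_i + y_{i+1})·c_i = -990, so ȳ = -990 / (6·(-184.5)) = 110/123.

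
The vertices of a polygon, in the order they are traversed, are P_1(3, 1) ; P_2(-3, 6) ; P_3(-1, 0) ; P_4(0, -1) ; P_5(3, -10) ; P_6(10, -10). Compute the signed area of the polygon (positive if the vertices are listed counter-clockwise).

70.5

Apply the shoelace (surveyor's) formula: 2A = Σ (x_i·y_{i+1} − x_{i+1}·y_i), indices taken mod 6.
Σ = (21) + (6) + (1) + (3) + (70) + (40) = 141
Signed area = Σ/2 = 70.5 (positive ⇒ counter-clockwise traversal).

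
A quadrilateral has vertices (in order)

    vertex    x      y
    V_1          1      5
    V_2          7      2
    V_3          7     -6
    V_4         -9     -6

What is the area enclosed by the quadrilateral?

Cross-terms: -33, -56, -96, -39  ⇒  Σ = -224
Area = |Σ|/2 = 112.

112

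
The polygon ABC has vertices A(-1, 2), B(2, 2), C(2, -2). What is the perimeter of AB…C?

12

|AB| = √((3)² + (0)²) = √9 = 3
|BC| = √((0)² + (-4)²) = √16 = 4
|CA| = √((-3)² + (4)²) = √25 = 5
Perimeter = 3 + 4 + 5 = 12.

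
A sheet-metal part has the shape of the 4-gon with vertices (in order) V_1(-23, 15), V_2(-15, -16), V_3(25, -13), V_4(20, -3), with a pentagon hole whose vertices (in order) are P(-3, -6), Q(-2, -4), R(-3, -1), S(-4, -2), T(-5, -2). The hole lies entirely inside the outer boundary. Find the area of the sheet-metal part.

795

Outer boundary:
Apply Gauss's area formula: 2A = Σ (x_i·y_{i+1} − x_{i+1}·y_i), indices taken mod 4.
Σ = (593) + (595) + (185) + (231) = 1604
Area = |Σ|/2 = 802.
Hole:
P→Q: (-3)(-4) − (-2)(-6) = 0
Q→R: (-2)(-1) − (-3)(-4) = -10
R→S: (-3)(-2) − (-4)(-1) = 2
S→T: (-4)(-2) − (-5)(-2) = -2
T→P: (-5)(-6) − (-3)(-2) = 24
Σ = 14
Area = |Σ|/2 = 7.
Net area = 802 − 7 = 795.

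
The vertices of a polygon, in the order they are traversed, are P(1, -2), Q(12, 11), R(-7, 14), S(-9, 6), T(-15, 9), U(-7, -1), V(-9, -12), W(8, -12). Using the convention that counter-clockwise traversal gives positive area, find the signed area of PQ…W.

Apply Gauss's area formula: 2A = Σ (x_i·y_{i+1} − x_{i+1}·y_i), indices taken mod 8.
Σ = (35) + (245) + (84) + (9) + (78) + (75) + (204) + (-4) = 726
Signed area = Σ/2 = 363 (positive ⇒ counter-clockwise traversal).

363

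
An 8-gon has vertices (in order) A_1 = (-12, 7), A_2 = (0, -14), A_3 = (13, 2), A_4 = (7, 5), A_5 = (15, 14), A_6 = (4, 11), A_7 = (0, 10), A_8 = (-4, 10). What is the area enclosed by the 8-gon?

Cross-terms: 168, 182, 51, 23, 109, 40, 40, 92  ⇒  Σ = 705
Area = |Σ|/2 = 352.5.

352.5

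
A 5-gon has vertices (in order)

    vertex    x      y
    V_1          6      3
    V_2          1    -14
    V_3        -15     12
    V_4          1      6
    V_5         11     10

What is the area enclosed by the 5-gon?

Σ = (-87) + (-198) + (-102) + (-56) + (-27) = -470
Area = |Σ|/2 = 235.

235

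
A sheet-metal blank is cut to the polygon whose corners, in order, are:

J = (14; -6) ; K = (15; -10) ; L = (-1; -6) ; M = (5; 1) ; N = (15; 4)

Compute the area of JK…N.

131

Apply the shoelace formula: 2A = Σ (x_i·y_{i+1} − x_{i+1}·y_i), indices taken mod 5.
Σ = (-50) + (-100) + (29) + (5) + (-146) = -262
Area = |Σ|/2 = 131.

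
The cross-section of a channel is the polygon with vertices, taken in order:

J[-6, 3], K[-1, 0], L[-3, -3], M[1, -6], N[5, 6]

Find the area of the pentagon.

Apply the shoelace (surveyor's) formula: 2A = Σ (x_i·y_{i+1} − x_{i+1}·y_i), indices taken mod 5.
Σ = (3) + (3) + (21) + (36) + (51) = 114
Area = |Σ|/2 = 57.

57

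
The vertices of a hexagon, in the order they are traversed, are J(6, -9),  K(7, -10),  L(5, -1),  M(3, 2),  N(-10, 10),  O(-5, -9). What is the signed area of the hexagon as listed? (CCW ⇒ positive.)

174

Apply the shoelace formula: 2A = Σ (x_i·y_{i+1} − x_{i+1}·y_i), indices taken mod 6.
Σ = (3) + (43) + (13) + (50) + (140) + (99) = 348
Signed area = Σ/2 = 174 (positive ⇒ counter-clockwise traversal).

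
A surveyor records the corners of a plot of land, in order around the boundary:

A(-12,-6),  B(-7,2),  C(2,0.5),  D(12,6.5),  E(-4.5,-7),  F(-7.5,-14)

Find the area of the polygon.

116.875

A→B: (-12)(2) − (-7)(-6) = -66
B→C: (-7)(0.5) − (2)(2) = -7.5
C→D: (2)(6.5) − (12)(0.5) = 7
D→E: (12)(-7) − (-4.5)(6.5) = -54.75
E→F: (-4.5)(-14) − (-7.5)(-7) = 10.5
F→A: (-7.5)(-6) − (-12)(-14) = -123
Σ = -233.75
Area = |Σ|/2 = 116.875.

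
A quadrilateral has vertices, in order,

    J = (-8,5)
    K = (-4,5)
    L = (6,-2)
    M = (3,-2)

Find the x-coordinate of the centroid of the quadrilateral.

-1

Apply the shoelace formula. First the cross-terms c_i = x_i·y_{i+1} − x_{i+1}·y_i:
  -20, -22, -6, -1  ⇒  2A = -49, A = -24.5.
Then Σ (x_i + x_{i+1})·c_i = 147, so x̄ = 147 / (6·(-24.5)) = -1.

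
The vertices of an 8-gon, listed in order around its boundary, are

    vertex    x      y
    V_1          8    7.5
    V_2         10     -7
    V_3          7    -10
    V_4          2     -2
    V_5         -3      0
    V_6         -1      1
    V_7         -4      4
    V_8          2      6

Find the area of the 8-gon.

Apply the shoelace formula: 2A = Σ (x_i·y_{i+1} − x_{i+1}·y_i), indices taken mod 8.
V_1→V_2: (8)(-7) − (10)(7.5) = -131
V_2→V_3: (10)(-10) − (7)(-7) = -51
V_3→V_4: (7)(-2) − (2)(-10) = 6
V_4→V_5: (2)(0) − (-3)(-2) = -6
V_5→V_6: (-3)(1) − (-1)(0) = -3
V_6→V_7: (-1)(4) − (-4)(1) = 0
V_7→V_8: (-4)(6) − (2)(4) = -32
V_8→V_1: (2)(7.5) − (8)(6) = -33
Σ = -250
Area = |Σ|/2 = 125.

125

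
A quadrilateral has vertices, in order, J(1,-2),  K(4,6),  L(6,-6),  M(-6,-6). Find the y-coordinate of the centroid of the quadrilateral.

Apply Gauss's area formula. First the cross-terms c_i = x_i·y_{i+1} − x_{i+1}·y_i:
  14, -60, -72, 18  ⇒  2A = -100, A = -50.
Then Σ (y_i + y_{i+1})·c_i = 776, so ȳ = 776 / (6·(-50)) = -194/75.

-194/75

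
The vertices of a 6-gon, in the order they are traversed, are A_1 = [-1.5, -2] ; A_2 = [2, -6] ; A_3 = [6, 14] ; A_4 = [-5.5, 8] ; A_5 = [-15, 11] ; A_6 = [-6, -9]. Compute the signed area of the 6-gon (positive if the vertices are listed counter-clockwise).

Apply the shoelace formula: 2A = Σ (x_i·y_{i+1} − x_{i+1}·y_i), indices taken mod 6.
Σ = (13) + (64) + (125) + (59.5) + (201) + (-1.5) = 461
Signed area = Σ/2 = 230.5 (positive ⇒ counter-clockwise traversal).

230.5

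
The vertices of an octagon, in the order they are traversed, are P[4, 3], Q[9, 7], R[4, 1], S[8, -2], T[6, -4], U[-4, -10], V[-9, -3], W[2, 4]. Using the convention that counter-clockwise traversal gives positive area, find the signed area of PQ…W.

Apply the surveyor's formula: 2A = Σ (x_i·y_{i+1} − x_{i+1}·y_i), indices taken mod 8.
Σ = (1) + (-19) + (-16) + (-20) + (-76) + (-78) + (-30) + (-10) = -248
Signed area = Σ/2 = -124 (negative ⇒ clockwise traversal).

-124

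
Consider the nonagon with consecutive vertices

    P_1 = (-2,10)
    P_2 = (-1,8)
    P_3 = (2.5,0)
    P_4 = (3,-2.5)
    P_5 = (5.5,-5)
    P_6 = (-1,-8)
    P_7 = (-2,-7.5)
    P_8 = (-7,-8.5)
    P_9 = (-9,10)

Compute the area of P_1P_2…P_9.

Apply the shoelace (surveyor's) formula: 2A = Σ (x_i·y_{i+1} − x_{i+1}·y_i), indices taken mod 9.
P_1→P_2: (-2)(8) − (-1)(10) = -6
P_2→P_3: (-1)(0) − (2.5)(8) = -20
P_3→P_4: (2.5)(-2.5) − (3)(0) = -6.25
P_4→P_5: (3)(-5) − (5.5)(-2.5) = -1.25
P_5→P_6: (5.5)(-8) − (-1)(-5) = -49
P_6→P_7: (-1)(-7.5) − (-2)(-8) = -8.5
P_7→P_8: (-2)(-8.5) − (-7)(-7.5) = -35.5
P_8→P_9: (-7)(10) − (-9)(-8.5) = -146.5
P_9→P_1: (-9)(10) − (-2)(10) = -70
Σ = -343
Area = |Σ|/2 = 171.5.

171.5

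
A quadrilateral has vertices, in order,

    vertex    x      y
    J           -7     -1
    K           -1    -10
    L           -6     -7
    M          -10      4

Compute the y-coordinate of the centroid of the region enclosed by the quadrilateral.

-269/60

Apply the shoelace (surveyor's) formula. First the cross-terms c_i = x_i·y_{i+1} − x_{i+1}·y_i:
  69, -53, -94, 38  ⇒  2A = -40, A = -20.
Then Σ (y_i + y_{i+1})·c_i = 538, so ȳ = 538 / (6·(-20)) = -269/60.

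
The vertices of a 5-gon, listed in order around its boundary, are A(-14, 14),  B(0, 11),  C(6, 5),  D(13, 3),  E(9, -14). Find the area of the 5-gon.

Σ = (-154) + (-66) + (-47) + (-209) + (-70) = -546
Area = |Σ|/2 = 273.

273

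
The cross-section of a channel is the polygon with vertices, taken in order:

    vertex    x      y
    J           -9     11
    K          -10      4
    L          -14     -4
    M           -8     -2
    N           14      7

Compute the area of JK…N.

Apply the shoelace (surveyor's) formula: 2A = Σ (x_i·y_{i+1} − x_{i+1}·y_i), indices taken mod 5.
J→K: (-9)(4) − (-10)(11) = 74
K→L: (-10)(-4) − (-14)(4) = 96
L→M: (-14)(-2) − (-8)(-4) = -4
M→N: (-8)(7) − (14)(-2) = -28
N→J: (14)(11) − (-9)(7) = 217
Σ = 355
Area = |Σ|/2 = 177.5.

177.5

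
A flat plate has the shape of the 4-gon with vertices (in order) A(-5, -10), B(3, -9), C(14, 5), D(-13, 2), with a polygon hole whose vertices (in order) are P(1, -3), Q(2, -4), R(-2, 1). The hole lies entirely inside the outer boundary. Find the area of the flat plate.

Outer boundary:
Apply the shoelace formula: 2A = Σ (x_i·y_{i+1} − x_{i+1}·y_i), indices taken mod 4.
Σ = (75) + (141) + (93) + (140) = 449
Area = |Σ|/2 = 224.5.
Hole:
P→Q: (1)(-4) − (2)(-3) = 2
Q→R: (2)(1) − (-2)(-4) = -6
R→P: (-2)(-3) − (1)(1) = 5
Σ = 1
Area = |Σ|/2 = 0.5.
Net area = 224.5 − 0.5 = 224.

224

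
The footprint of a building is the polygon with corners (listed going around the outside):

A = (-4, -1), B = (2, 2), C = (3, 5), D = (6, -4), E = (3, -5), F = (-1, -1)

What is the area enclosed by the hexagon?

36.5

A→B: (-4)(2) − (2)(-1) = -6
B→C: (2)(5) − (3)(2) = 4
C→D: (3)(-4) − (6)(5) = -42
D→E: (6)(-5) − (3)(-4) = -18
E→F: (3)(-1) − (-1)(-5) = -8
F→A: (-1)(-1) − (-4)(-1) = -3
Σ = -73
Area = |Σ|/2 = 36.5.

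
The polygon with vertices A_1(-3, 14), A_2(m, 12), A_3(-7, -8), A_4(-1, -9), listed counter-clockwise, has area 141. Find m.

-10

Write out the shoelace sum; only the two edges meeting at A_2 involve m:
2·Area = [((-3)·12 − m·14) + (m·(-8) − (-7)·12)] + 14
       = -22·m + 62 = 282
⇒ m = -10.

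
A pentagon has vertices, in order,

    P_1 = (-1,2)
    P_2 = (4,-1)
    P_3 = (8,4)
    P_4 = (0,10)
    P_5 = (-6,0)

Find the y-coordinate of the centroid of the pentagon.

Apply the surveyor's formula. First the cross-terms c_i = x_i·y_{i+1} − x_{i+1}·y_i:
  -7, 24, 80, 60, -12  ⇒  2A = 145, A = 72.5.
Then Σ (y_i + y_{i+1})·c_i = 1761, so ȳ = 1761 / (6·72.5) = 587/145.

587/145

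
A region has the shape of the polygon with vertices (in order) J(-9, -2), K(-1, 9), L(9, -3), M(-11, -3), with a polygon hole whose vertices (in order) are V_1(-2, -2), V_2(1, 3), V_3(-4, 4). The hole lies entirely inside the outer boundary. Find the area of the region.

99

Outer boundary:
Apply Gauss's area formula: 2A = Σ (x_i·y_{i+1} − x_{i+1}·y_i), indices taken mod 4.
Σ = (-83) + (-78) + (-60) + (-5) = -226
Area = |Σ|/2 = 113.
Hole:
Cross-terms: -4, 16, 16  ⇒  Σ = 28
Area = |Σ|/2 = 14.
Net area = 113 − 14 = 99.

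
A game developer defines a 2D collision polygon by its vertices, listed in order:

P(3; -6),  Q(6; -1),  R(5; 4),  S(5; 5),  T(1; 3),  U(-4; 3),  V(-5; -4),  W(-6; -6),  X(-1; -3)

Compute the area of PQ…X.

78

Apply the shoelace formula: 2A = Σ (x_i·y_{i+1} − x_{i+1}·y_i), indices taken mod 9.
P→Q: (3)(-1) − (6)(-6) = 33
Q→R: (6)(4) − (5)(-1) = 29
R→S: (5)(5) − (5)(4) = 5
S→T: (5)(3) − (1)(5) = 10
T→U: (1)(3) − (-4)(3) = 15
U→V: (-4)(-4) − (-5)(3) = 31
V→W: (-5)(-6) − (-6)(-4) = 6
W→X: (-6)(-3) − (-1)(-6) = 12
X→P: (-1)(-6) − (3)(-3) = 15
Σ = 156
Area = |Σ|/2 = 78.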